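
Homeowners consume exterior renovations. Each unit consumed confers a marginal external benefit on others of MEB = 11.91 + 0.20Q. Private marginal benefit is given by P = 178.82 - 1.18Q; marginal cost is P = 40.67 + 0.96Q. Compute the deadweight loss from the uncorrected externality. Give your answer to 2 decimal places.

DWL = 158.79

Market equilibrium (private): 40.67 + 0.96Q = 178.82 - 1.18Q → Q_m = 64.5561.
Social marginal benefit = demand + MEB = 190.73 - 0.98Q.
Set SMB = MC: 190.73 - 0.98Q = 40.67 + 0.96Q → Q* = 77.3505.
The loss is the area between SMB and MC from Q* to Q_m; with linear curves that's a triangle of height MEB(Q_m).
DWL = ½ × 12.7944 × 24.8212 = 158.7862.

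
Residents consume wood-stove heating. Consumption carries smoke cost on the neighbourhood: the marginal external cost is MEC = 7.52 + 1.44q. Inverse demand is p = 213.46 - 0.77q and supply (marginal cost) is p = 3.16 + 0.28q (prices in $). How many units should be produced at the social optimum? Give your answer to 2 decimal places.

q* = 81.44

Social marginal benefit = demand − MEC = 205.94 - 2.21q.
Set SMB = MC: 205.94 - 2.21q = 3.16 + 0.28q → q* = 81.4378.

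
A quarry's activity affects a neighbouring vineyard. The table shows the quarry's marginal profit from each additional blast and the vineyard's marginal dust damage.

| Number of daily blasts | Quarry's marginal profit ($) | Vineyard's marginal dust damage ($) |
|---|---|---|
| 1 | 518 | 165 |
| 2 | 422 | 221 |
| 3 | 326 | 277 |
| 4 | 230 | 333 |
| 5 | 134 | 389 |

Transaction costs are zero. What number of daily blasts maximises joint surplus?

Bargaining reaches the level where marginal profit last exceeds marginal dust damage.
That holds through level 3 (326 ≥ 277) but not at 4 (230 < 333).

3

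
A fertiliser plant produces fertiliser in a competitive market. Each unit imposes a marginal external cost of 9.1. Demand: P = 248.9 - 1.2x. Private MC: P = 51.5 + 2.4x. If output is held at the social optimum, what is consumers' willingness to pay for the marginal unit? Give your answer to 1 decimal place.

Social marginal cost = private MC + MEC = 60.6 + 2.4x.
Set SMC = demand: 60.6 + 2.4x = 248.9 - 1.2x → x* = 52.3056.
Consumer price on the demand curve at x*: 248.9 − 1.2×52.3056 = 186.1333.

P = 186.1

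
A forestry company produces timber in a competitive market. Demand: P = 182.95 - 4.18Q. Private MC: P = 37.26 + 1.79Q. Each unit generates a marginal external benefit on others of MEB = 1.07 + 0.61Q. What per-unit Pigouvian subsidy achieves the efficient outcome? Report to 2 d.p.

Social marginal cost = private MC − MEB = 36.19 + 1.18Q.
Set SMC = demand: 36.19 + 1.18Q = 182.95 - 4.18Q → Q* = 27.3806.
The Pigouvian subsidy equals MEB at Q*: 1.07 + 0.61×27.3806 = 17.7722.

subsidy = 17.77 per unit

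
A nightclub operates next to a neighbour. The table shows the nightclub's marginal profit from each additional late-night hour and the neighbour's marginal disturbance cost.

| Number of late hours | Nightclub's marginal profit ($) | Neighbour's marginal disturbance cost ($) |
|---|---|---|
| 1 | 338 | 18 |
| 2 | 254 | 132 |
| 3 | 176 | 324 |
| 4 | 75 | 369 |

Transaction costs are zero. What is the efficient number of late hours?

2

Bargaining reaches the level where marginal profit last exceeds marginal disturbance cost.
That holds through level 2 (254 ≥ 132) but not at 3 (176 < 324).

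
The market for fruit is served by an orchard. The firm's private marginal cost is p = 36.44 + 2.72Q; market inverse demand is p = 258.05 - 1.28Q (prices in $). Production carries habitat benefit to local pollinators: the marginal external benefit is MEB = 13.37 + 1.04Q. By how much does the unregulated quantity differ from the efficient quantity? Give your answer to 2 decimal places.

23.98 units

Market equilibrium (private): 36.44 + 2.72Q = 258.05 - 1.28Q → Q_m = 55.4025.
Social marginal cost = private MC − MEB = 23.07 + 1.68Q.
Set SMC = demand: 23.07 + 1.68Q = 258.05 - 1.28Q → Q* = 79.3851.
Gap = |55.4025 − 79.3851| = 23.9826.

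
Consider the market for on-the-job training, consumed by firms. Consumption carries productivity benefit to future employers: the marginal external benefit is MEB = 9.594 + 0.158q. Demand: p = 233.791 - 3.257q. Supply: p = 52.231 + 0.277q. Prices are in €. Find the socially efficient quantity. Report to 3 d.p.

q* = 56.621

Social marginal benefit = demand + MEB = 243.385 - 3.099q.
Set SMB = MC: 243.385 - 3.099q = 52.231 + 0.277q → q* = 56.6214.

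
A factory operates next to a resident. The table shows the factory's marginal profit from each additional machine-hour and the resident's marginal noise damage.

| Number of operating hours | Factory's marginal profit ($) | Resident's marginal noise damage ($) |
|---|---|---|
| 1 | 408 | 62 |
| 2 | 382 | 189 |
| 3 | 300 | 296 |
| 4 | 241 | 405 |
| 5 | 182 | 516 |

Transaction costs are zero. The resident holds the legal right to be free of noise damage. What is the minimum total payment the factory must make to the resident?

Efficient level: marginal profit ≥ marginal noise damage through level 3, so k* = 3.
With the resident holding the right, the factory must at least compensate total damage at k*: 62 + 189 + 296 = 547.

$547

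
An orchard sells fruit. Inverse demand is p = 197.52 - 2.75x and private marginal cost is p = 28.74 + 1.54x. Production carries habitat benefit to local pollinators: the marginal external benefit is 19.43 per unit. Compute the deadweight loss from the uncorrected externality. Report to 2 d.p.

Market equilibrium (private): 28.74 + 1.54x = 197.52 - 2.75x → x_m = 39.3427.
Social marginal cost = private MC − MEB = 9.31 + 1.54x.
Set SMC = demand: 9.31 + 1.54x = 197.52 - 2.75x → x* = 43.8718.
The welfare-loss triangle has base |x_m − x*| and height MEB(x_m) (the vertical gap between SMC and demand is zero at x* and MEB at x_m).
DWL = ½ × 4.5291 × 19.4300 = 44.0002.

DWL = 44.00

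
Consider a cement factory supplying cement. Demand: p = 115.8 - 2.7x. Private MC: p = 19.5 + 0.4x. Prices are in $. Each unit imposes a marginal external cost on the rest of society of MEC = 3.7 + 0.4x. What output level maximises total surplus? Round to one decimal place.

Social marginal cost = private MC + MEC = 23.2 + 0.8x.
Set SMC = demand: 23.2 + 0.8x = 115.8 - 2.7x → x* = 26.4571.

x* = 26.5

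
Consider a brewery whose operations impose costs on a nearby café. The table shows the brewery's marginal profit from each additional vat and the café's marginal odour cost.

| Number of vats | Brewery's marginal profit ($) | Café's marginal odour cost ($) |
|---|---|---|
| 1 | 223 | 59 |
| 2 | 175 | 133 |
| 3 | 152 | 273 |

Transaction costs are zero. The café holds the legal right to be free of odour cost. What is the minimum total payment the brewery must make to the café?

Efficient level: marginal profit ≥ marginal odour cost through level 2, so k* = 2.
With the café holding the right, the brewery must at least compensate total damage at k*: 59 + 133 = 192.

$192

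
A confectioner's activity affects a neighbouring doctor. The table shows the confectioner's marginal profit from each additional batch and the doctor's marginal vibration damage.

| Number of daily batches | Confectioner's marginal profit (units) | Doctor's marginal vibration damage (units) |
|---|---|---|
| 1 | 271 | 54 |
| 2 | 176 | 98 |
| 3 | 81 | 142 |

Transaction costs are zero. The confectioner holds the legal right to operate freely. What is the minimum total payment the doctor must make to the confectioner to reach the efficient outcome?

Left alone the confectioner would choose level 3 (marginal profit stays positive).
Efficient level: k* = 2 (marginal profit ≥ marginal vibration damage through 2).
The doctor must at least cover the confectioner's forgone profit from cutting 3→2: 81 = 81.

81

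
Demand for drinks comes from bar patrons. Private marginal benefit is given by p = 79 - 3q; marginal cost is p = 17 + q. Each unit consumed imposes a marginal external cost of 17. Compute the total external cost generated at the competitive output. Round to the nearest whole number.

264

Market equilibrium (private): 17 + q = 79 - 3q → q_m = 15.5000.
Total external cost = MEC × q_m = 17 × 15.5000 = 263.5000.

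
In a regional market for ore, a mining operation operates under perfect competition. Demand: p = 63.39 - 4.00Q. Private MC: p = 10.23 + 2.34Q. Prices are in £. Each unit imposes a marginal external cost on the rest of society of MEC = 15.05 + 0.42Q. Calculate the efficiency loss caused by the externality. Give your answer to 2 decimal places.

Market equilibrium (private): 10.23 + 2.34Q = 63.39 - 4.00Q → Q_m = 8.3849.
Social marginal cost = private MC + MEC = 25.28 + 2.76Q.
Set SMC = demand: 25.28 + 2.76Q = 63.39 - 4.00Q → Q* = 5.6376.
The loss is the area between SMC and demand from Q* to Q_m; with linear curves that's a triangle of height MEC(Q_m).
DWL = ½ × 2.7473 × 18.5716 = 25.5109.

DWL = £25.51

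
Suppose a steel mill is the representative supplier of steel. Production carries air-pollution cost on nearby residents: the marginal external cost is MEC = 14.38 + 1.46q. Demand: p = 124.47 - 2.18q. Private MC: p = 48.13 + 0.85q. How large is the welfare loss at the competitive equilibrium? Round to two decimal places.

Market equilibrium (private): 48.13 + 0.85q = 124.47 - 2.18q → q_m = 25.1947.
Social marginal cost = private MC + MEC = 62.51 + 2.31q.
Set SMC = demand: 62.51 + 2.31q = 124.47 - 2.18q → q* = 13.7996.
The loss is the area between SMC and demand from q* to q_m; with linear curves that's a triangle of height MEC(q_m).
DWL = ½ × 11.3951 × 51.1643 = 291.5112.

DWL = 291.51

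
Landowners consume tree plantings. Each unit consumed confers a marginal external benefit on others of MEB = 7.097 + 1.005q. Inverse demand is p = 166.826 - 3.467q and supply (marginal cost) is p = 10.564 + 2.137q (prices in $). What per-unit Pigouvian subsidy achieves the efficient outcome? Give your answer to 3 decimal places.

Social marginal benefit = demand + MEB = 173.923 - 2.462q.
Set SMB = MC: 173.923 - 2.462q = 10.564 + 2.137q → q* = 35.5205.
The Pigouvian subsidy equals MEB at q*: 7.097 + 1.005×35.5205 = 42.7951.

subsidy = $42.795 per unit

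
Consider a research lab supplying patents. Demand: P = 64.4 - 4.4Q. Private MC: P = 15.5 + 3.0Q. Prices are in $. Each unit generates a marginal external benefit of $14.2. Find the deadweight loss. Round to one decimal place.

Market equilibrium (private): 15.5 + 3.0Q = 64.4 - 4.4Q → Q_m = 6.6081.
Social marginal cost = private MC − MEB = 1.3 + 3.0Q.
Set SMC = demand: 1.3 + 3.0Q = 64.4 - 4.4Q → Q* = 8.5270.
Between Q* and Q_m the wedge demand − SMC runs linearly from 0 to MEB(Q_m), so the loss is a triangle.
DWL = ½ × 1.9189 × 14.2000 = 13.6242.

DWL = $13.6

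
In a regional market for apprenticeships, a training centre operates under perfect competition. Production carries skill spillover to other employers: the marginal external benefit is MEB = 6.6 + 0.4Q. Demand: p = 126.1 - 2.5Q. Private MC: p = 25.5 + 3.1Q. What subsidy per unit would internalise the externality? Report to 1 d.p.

subsidy = 14.8 per unit

Social marginal cost = private MC − MEB = 18.9 + 2.7Q.
Set SMC = demand: 18.9 + 2.7Q = 126.1 - 2.5Q → Q* = 20.6154.
The Pigouvian subsidy equals MEB at Q*: 6.6 + 0.4×20.6154 = 14.8462.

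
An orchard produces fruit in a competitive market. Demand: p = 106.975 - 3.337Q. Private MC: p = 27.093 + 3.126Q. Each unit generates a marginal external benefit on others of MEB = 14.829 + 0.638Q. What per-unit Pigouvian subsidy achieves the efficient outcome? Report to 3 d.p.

Social marginal cost = private MC − MEB = 12.264 + 2.488Q.
Set SMC = demand: 12.264 + 2.488Q = 106.975 - 3.337Q → Q* = 16.2594.
The Pigouvian subsidy equals MEB at Q*: 14.829 + 0.638×16.2594 = 25.2025.

subsidy = 25.202 per unit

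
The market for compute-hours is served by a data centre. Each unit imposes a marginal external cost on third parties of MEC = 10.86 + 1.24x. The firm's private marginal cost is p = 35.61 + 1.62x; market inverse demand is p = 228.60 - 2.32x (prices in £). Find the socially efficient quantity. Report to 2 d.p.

Social marginal cost = private MC + MEC = 46.47 + 2.86x.
Set SMC = demand: 46.47 + 2.86x = 228.60 - 2.32x → x* = 35.1602.

x* = 35.16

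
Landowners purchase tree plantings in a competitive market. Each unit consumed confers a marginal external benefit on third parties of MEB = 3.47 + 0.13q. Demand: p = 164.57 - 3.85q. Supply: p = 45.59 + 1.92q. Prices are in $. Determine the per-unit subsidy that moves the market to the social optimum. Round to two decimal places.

subsidy = $6.29 per unit

Social marginal benefit = demand + MEB = 168.04 - 3.72q.
Set SMB = MC: 168.04 - 3.72q = 45.59 + 1.92q → q* = 21.7110.
The Pigouvian subsidy equals MEB at q*: 3.47 + 0.13×21.7110 = 6.2924.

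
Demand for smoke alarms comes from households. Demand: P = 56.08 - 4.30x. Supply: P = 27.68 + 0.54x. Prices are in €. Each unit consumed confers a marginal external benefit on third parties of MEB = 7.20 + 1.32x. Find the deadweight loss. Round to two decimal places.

Market equilibrium (private): 27.68 + 0.54x = 56.08 - 4.30x → x_m = 5.8678.
Social marginal benefit = demand + MEB = 63.28 - 2.98x.
Set SMB = MC: 63.28 - 2.98x = 27.68 + 0.54x → x* = 10.1136.
The loss is the area between SMB and MC from x* to x_m; with linear curves that's a triangle of height MEB(x_m).
DWL = ½ × 4.2458 × 14.9455 = 31.7278.

DWL = €31.73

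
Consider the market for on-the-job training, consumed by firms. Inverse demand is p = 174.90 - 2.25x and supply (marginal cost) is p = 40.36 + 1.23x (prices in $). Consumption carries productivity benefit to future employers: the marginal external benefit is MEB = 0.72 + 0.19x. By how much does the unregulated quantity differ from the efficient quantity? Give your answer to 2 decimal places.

2.45 units

Market equilibrium (private): 40.36 + 1.23x = 174.90 - 2.25x → x_m = 38.6609.
Social marginal benefit = demand + MEB = 175.62 - 2.06x.
Set SMB = MC: 175.62 - 2.06x = 40.36 + 1.23x → x* = 41.1125.
Gap = |38.6609 − 41.1125| = 2.4516.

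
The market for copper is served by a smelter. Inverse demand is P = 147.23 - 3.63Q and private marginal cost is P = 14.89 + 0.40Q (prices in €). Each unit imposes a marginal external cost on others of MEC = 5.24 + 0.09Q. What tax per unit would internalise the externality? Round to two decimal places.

tax = €8.02 per unit

Social marginal cost = private MC + MEC = 20.13 + 0.49Q.
Set SMC = demand: 20.13 + 0.49Q = 147.23 - 3.63Q → Q* = 30.8495.
The Pigouvian tax equals MEC at Q*: 5.24 + 0.09×30.8495 = 8.0165.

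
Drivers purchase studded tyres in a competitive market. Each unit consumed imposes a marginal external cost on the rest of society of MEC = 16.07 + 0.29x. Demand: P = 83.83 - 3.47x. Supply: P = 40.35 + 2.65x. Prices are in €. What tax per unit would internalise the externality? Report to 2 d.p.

tax = €17.31 per unit

Social marginal benefit = demand − MEC = 67.76 - 3.76x.
Set SMB = MC: 67.76 - 3.76x = 40.35 + 2.65x → x* = 4.2761.
The Pigouvian tax equals MEC at x*: 16.07 + 0.29×4.2761 = 17.3101.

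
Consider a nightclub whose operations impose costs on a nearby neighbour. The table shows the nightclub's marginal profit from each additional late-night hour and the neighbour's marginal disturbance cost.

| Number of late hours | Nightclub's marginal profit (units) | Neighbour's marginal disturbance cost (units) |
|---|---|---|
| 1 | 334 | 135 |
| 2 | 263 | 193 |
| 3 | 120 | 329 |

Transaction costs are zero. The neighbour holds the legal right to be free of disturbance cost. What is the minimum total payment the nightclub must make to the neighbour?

Efficient level: marginal profit ≥ marginal disturbance cost through level 2, so k* = 2.
With the neighbour holding the right, the nightclub must at least compensate total damage at k*: 135 + 193 = 328.

328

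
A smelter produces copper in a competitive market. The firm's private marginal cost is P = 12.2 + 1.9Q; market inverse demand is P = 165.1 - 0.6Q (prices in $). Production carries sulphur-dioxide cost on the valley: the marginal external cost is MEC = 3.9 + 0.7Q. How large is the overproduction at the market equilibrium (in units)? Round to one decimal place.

Market equilibrium (private): 12.2 + 1.9Q = 165.1 - 0.6Q → Q_m = 61.1600.
Social marginal cost = private MC + MEC = 16.1 + 2.6Q.
Set SMC = demand: 16.1 + 2.6Q = 165.1 - 0.6Q → Q* = 46.5625.
Gap = |61.1600 − 46.5625| = 14.5975.

14.6 units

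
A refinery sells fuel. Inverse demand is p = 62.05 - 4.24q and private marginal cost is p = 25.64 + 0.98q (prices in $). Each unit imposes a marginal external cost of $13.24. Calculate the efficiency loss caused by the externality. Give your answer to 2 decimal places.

DWL = $16.79

Market equilibrium (private): 25.64 + 0.98q = 62.05 - 4.24q → q_m = 6.9751.
Social marginal cost = private MC + MEC = 38.88 + 0.98q.
Set SMC = demand: 38.88 + 0.98q = 62.05 - 4.24q → q* = 4.4387.
Height of the DWL triangle at q_m is SMC(q_m) − demand(q_m) = MEC(q_m) = 13.2400.
DWL = ½ × 2.5364 × 13.2400 = 16.7910.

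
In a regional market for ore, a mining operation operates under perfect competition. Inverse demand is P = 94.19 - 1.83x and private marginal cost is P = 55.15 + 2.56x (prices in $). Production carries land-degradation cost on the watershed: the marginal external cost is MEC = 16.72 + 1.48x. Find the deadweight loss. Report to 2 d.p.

Market equilibrium (private): 55.15 + 2.56x = 94.19 - 1.83x → x_m = 8.8929.
Social marginal cost = private MC + MEC = 71.87 + 4.04x.
Set SMC = demand: 71.87 + 4.04x = 94.19 - 1.83x → x* = 3.8024.
Height of the DWL triangle at x_m is SMC(x_m) − demand(x_m) = MEC(x_m) = 29.8815.
DWL = ½ × 5.0905 × 29.8815 = 76.0559.

DWL = $76.06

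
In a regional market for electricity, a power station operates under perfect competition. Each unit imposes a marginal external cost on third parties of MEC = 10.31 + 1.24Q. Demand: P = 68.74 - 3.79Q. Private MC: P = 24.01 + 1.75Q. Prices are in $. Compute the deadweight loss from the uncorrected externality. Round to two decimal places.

Market equilibrium (private): 24.01 + 1.75Q = 68.74 - 3.79Q → Q_m = 8.0740.
Social marginal cost = private MC + MEC = 34.32 + 2.99Q.
Set SMC = demand: 34.32 + 2.99Q = 68.74 - 3.79Q → Q* = 5.0767.
The welfare-loss triangle has base |Q_m − Q*| and height MEC(Q_m) (the vertical gap between SMC and demand is zero at Q* and MEC at Q_m).
DWL = ½ × 2.9973 × 20.3218 = 30.4553.

DWL = $30.46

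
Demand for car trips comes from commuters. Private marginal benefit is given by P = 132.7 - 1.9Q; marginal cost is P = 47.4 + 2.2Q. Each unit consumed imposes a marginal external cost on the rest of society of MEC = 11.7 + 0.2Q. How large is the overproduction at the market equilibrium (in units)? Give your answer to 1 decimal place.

3.7 units

Market equilibrium (private): 47.4 + 2.2Q = 132.7 - 1.9Q → Q_m = 20.8049.
Social marginal benefit = demand − MEC = 121.0 - 2.1Q.
Set SMB = MC: 121.0 - 2.1Q = 47.4 + 2.2Q → Q* = 17.1163.
Gap = |20.8049 − 17.1163| = 3.6886.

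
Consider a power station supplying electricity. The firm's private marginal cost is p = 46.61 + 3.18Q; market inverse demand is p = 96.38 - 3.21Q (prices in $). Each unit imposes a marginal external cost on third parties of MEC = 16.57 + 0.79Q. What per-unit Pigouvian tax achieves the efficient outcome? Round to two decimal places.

Social marginal cost = private MC + MEC = 63.18 + 3.97Q.
Set SMC = demand: 63.18 + 3.97Q = 96.38 - 3.21Q → Q* = 4.6240.
The Pigouvian tax equals MEC at Q*: 16.57 + 0.79×4.6240 = 20.2230.

tax = $20.22 per unit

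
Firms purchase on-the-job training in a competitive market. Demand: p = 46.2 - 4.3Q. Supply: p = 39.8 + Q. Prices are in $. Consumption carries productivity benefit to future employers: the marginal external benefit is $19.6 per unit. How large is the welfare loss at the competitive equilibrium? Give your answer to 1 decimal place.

Market equilibrium (private): 39.8 + Q = 46.2 - 4.3Q → Q_m = 1.2075.
Social marginal benefit = demand + MEB = 65.8 - 4.3Q.
Set SMB = MC: 65.8 - 4.3Q = 39.8 + Q → Q* = 4.9057.
Height of the DWL triangle at Q_m is SMB(Q_m) − MC(Q_m) = MEB(Q_m) = 19.6000.
DWL = ½ × 3.6982 × 19.6000 = 36.2424.

DWL = $36.2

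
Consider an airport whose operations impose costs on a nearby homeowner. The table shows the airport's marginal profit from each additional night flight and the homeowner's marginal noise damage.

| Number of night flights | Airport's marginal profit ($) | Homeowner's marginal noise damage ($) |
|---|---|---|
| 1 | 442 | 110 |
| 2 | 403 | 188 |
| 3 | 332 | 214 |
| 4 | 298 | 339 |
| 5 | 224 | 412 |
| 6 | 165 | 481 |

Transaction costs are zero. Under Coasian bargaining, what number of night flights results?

3

Bargaining reaches the level where marginal profit last exceeds marginal noise damage.
That holds through level 3 (332 ≥ 214) but not at 4 (298 < 339).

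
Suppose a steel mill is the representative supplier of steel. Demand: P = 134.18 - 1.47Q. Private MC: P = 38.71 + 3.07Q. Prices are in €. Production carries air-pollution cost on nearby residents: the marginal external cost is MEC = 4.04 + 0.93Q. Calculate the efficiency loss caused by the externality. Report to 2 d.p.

Market equilibrium (private): 38.71 + 3.07Q = 134.18 - 1.47Q → Q_m = 21.0286.
Social marginal cost = private MC + MEC = 42.75 + 4.00Q.
Set SMC = demand: 42.75 + 4.00Q = 134.18 - 1.47Q → Q* = 16.7148.
The welfare-loss triangle has base |Q_m − Q*| and height MEC(Q_m) (the vertical gap between SMC and demand is zero at Q* and MEC at Q_m).
DWL = ½ × 4.3138 × 23.5966 = 50.8955.

DWL = €50.90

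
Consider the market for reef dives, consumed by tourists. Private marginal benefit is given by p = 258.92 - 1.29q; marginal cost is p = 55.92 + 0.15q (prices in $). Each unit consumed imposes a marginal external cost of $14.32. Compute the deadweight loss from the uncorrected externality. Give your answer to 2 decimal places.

Market equilibrium (private): 55.92 + 0.15q = 258.92 - 1.29q → q_m = 140.9722.
Social marginal benefit = demand − MEC = 244.60 - 1.29q.
Set SMB = MC: 244.60 - 1.29q = 55.92 + 0.15q → q* = 131.0278.
Height of the DWL triangle at q_m is MC(q_m) − SMB(q_m) = MEC(q_m) = 14.3200.
DWL = ½ × 9.9444 × 14.3200 = 71.2019.

DWL = $71.20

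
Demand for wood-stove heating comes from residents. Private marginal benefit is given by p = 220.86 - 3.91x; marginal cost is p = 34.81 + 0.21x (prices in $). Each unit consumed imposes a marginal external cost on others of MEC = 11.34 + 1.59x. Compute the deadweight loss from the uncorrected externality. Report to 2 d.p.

Market equilibrium (private): 34.81 + 0.21x = 220.86 - 3.91x → x_m = 45.1578.
Social marginal benefit = demand − MEC = 209.52 - 5.50x.
Set SMB = MC: 209.52 - 5.50x = 34.81 + 0.21x → x* = 30.5972.
The loss is the area between SMB and MC from x* to x_m; with linear curves that's a triangle of height MEC(x_m).
DWL = ½ × 14.5606 × 83.1408 = 605.2900.

DWL = $605.29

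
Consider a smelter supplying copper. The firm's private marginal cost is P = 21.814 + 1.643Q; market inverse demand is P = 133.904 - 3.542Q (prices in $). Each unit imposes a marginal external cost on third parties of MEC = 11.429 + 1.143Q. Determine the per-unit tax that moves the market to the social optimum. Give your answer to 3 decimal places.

Social marginal cost = private MC + MEC = 33.243 + 2.786Q.
Set SMC = demand: 33.243 + 2.786Q = 133.904 - 3.542Q → Q* = 15.9072.
The Pigouvian tax equals MEC at Q*: 11.429 + 1.143×15.9072 = 29.6109.

tax = $29.611 per unit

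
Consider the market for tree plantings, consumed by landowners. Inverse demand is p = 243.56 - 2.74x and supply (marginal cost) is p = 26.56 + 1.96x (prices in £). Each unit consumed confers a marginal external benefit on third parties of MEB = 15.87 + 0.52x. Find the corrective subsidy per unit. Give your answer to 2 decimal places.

Social marginal benefit = demand + MEB = 259.43 - 2.22x.
Set SMB = MC: 259.43 - 2.22x = 26.56 + 1.96x → x* = 55.7105.
The Pigouvian subsidy equals MEB at x*: 15.87 + 0.52×55.7105 = 44.8395.

subsidy = £44.84 per unit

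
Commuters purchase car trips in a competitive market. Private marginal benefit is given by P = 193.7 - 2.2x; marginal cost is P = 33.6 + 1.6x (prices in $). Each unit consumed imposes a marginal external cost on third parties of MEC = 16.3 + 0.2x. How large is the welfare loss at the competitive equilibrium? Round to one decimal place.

Market equilibrium (private): 33.6 + 1.6x = 193.7 - 2.2x → x_m = 42.1316.
Social marginal benefit = demand − MEC = 177.4 - 2.4x.
Set SMB = MC: 177.4 - 2.4x = 33.6 + 1.6x → x* = 35.9500.
Height of the DWL triangle at x_m is MC(x_m) − SMB(x_m) = MEC(x_m) = 24.7263.
DWL = ½ × 6.1816 × 24.7263 = 76.4240.

DWL = $76.4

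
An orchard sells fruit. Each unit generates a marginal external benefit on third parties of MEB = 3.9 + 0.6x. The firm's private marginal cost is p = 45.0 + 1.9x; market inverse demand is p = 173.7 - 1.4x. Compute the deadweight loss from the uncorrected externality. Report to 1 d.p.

Market equilibrium (private): 45.0 + 1.9x = 173.7 - 1.4x → x_m = 39.0000.
Social marginal cost = private MC − MEB = 41.1 + 1.3x.
Set SMC = demand: 41.1 + 1.3x = 173.7 - 1.4x → x* = 49.1111.
Between x* and x_m the wedge demand − SMC runs linearly from 0 to MEB(x_m), so the loss is a triangle.
DWL = ½ × 10.1111 × 27.3000 = 138.0165.

DWL = 138.0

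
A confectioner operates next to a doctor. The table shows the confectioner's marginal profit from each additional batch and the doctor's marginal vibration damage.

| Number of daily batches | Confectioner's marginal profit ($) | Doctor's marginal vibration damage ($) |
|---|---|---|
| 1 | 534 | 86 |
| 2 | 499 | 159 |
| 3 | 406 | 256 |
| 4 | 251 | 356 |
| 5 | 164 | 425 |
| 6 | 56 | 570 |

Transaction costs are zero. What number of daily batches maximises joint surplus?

Bargaining reaches the level where marginal profit last exceeds marginal vibration damage.
That holds through level 3 (406 ≥ 256) but not at 4 (251 < 356).

3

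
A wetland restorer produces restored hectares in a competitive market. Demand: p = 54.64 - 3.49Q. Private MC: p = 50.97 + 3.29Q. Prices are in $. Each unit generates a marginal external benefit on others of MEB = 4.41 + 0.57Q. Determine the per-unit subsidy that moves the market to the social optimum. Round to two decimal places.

Social marginal cost = private MC − MEB = 46.56 + 2.72Q.
Set SMC = demand: 46.56 + 2.72Q = 54.64 - 3.49Q → Q* = 1.3011.
The Pigouvian subsidy equals MEB at Q*: 4.41 + 0.57×1.3011 = 5.1516.

subsidy = $5.15 per unit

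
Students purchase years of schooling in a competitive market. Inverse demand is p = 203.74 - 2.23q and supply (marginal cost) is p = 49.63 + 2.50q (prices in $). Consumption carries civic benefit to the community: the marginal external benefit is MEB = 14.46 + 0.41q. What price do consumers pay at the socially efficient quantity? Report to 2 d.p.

Social marginal benefit = demand + MEB = 218.20 - 1.82q.
Set SMB = MC: 218.20 - 1.82q = 49.63 + 2.50q → q* = 39.0208.
Consumer price on the demand curve at q*: 203.74 − 2.23×39.0208 = 116.7236.

P = $116.72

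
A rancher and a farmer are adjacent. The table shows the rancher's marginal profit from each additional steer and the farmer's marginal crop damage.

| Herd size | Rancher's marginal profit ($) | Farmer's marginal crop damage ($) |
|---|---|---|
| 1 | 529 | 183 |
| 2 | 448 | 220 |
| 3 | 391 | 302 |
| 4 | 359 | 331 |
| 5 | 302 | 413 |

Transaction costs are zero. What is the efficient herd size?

Bargaining reaches the level where marginal profit last exceeds marginal crop damage.
That holds through level 4 (359 ≥ 331) but not at 5 (302 < 413).

4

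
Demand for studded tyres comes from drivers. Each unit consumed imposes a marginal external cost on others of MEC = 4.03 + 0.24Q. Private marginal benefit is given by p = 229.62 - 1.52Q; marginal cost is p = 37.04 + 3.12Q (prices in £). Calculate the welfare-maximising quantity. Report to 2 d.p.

Q* = 38.64

Social marginal benefit = demand − MEC = 225.59 - 1.76Q.
Set SMB = MC: 225.59 - 1.76Q = 37.04 + 3.12Q → Q* = 38.6373.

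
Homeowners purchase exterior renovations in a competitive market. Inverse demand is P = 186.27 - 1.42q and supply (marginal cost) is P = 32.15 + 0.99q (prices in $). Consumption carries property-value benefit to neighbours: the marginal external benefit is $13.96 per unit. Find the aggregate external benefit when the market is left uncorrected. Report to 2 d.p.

$892.74

Market equilibrium (private): 32.15 + 0.99q = 186.27 - 1.42q → q_m = 63.9502.
Total external benefit = MEB × q_m = 13.96 × 63.9502 = 892.7448.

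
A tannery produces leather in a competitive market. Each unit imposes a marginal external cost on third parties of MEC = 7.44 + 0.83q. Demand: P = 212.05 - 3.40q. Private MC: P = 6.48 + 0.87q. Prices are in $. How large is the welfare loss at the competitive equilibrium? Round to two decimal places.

DWL = $220.26

Market equilibrium (private): 6.48 + 0.87q = 212.05 - 3.40q → q_m = 48.1429.
Social marginal cost = private MC + MEC = 13.92 + 1.70q.
Set SMC = demand: 13.92 + 1.70q = 212.05 - 3.40q → q* = 38.8490.
Height of the DWL triangle at q_m is SMC(q_m) − demand(q_m) = MEC(q_m) = 47.3986.
DWL = ½ × 9.2939 × 47.3986 = 220.2589.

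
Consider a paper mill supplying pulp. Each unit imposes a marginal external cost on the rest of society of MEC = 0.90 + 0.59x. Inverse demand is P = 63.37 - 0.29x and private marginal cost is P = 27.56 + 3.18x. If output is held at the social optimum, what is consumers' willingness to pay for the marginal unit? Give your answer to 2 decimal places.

Social marginal cost = private MC + MEC = 28.46 + 3.77x.
Set SMC = demand: 28.46 + 3.77x = 63.37 - 0.29x → x* = 8.5985.
Consumer price on the demand curve at x*: 63.37 − 0.29×8.5985 = 60.8764.

P = 60.88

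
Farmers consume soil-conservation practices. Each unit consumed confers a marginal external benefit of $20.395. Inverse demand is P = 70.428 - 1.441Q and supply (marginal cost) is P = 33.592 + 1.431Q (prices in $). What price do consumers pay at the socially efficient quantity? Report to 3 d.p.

Social marginal benefit = demand + MEB = 90.823 - 1.441Q.
Set SMB = MC: 90.823 - 1.441Q = 33.592 + 1.431Q → Q* = 19.9272.
Consumer price on the demand curve at Q*: 70.428 − 1.441×19.9272 = 41.7129.

P = $41.713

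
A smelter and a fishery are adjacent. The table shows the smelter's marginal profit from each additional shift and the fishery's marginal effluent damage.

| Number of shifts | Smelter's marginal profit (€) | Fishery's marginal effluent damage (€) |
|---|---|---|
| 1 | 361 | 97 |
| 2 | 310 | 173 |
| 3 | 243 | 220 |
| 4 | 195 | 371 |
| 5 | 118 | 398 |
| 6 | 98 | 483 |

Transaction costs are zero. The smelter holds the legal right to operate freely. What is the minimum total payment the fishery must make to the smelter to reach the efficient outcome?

€411

Left alone the smelter would choose level 6 (marginal profit stays positive).
Efficient level: k* = 3 (marginal profit ≥ marginal effluent damage through 3).
The fishery must at least cover the smelter's forgone profit from cutting 6→3: 195 + 118 + 98 = 411.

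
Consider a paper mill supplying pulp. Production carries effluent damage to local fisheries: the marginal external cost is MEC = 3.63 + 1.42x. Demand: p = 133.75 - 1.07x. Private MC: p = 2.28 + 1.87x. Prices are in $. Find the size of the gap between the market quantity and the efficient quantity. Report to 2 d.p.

15.40 units

Market equilibrium (private): 2.28 + 1.87x = 133.75 - 1.07x → x_m = 44.7177.
Social marginal cost = private MC + MEC = 5.91 + 3.29x.
Set SMC = demand: 5.91 + 3.29x = 133.75 - 1.07x → x* = 29.3211.
Gap = |44.7177 − 29.3211| = 15.3966.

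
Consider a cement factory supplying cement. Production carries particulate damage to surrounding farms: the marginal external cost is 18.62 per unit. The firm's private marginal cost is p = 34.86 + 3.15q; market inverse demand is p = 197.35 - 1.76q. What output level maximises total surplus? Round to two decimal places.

q* = 29.30

Social marginal cost = private MC + MEC = 53.48 + 3.15q.
Set SMC = demand: 53.48 + 3.15q = 197.35 - 1.76q → q* = 29.3014.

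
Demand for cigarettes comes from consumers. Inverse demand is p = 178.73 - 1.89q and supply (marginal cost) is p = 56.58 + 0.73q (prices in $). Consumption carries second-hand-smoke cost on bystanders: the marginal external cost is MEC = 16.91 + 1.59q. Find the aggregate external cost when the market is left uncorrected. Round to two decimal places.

$2516.41

Market equilibrium (private): 56.58 + 0.73q = 178.73 - 1.89q → q_m = 46.6221.
Total external cost = ∫₀^{q_m} (16.91 + 1.59q) dq = 16.91×46.6221 + ½×1.59×46.6221² = 2516.4078.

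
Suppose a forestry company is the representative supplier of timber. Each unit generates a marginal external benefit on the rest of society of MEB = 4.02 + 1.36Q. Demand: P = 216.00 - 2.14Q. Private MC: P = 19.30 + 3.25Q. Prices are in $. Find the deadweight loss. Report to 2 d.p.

DWL = $357.13

Market equilibrium (private): 19.30 + 3.25Q = 216.00 - 2.14Q → Q_m = 36.4935.
Social marginal cost = private MC − MEB = 15.28 + 1.89Q.
Set SMC = demand: 15.28 + 1.89Q = 216.00 - 2.14Q → Q* = 49.8065.
The loss is the area between SMC and demand from Q* to Q_m; with linear curves that's a triangle of height MEB(Q_m).
DWL = ½ × 13.3130 × 53.6512 = 357.1292.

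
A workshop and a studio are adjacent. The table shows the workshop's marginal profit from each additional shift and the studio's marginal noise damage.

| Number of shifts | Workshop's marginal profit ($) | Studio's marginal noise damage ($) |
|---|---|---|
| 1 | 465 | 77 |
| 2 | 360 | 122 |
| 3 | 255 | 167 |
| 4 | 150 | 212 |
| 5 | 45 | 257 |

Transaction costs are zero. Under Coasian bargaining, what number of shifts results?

Bargaining reaches the level where marginal profit last exceeds marginal noise damage.
That holds through level 3 (255 ≥ 167) but not at 4 (150 < 212).

3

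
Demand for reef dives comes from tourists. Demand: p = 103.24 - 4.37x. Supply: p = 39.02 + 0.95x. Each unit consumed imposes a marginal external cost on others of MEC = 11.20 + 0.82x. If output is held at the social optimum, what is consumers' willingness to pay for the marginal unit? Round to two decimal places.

P = 65.50

Social marginal benefit = demand − MEC = 92.04 - 5.19x.
Set SMB = MC: 92.04 - 5.19x = 39.02 + 0.95x → x* = 8.6352.
Consumer price on the demand curve at x*: 103.24 − 4.37×8.6352 = 65.5042.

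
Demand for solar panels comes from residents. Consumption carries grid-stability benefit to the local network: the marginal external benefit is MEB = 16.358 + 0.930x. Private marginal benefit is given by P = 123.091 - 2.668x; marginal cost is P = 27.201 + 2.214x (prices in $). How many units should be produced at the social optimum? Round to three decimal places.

Social marginal benefit = demand + MEB = 139.449 - 1.738x.
Set SMB = MC: 139.449 - 1.738x = 27.201 + 2.214x → x* = 28.4028.

x* = 28.403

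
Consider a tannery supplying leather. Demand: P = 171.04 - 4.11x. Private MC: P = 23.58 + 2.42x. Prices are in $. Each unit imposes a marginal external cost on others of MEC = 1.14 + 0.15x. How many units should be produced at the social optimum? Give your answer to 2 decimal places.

Social marginal cost = private MC + MEC = 24.72 + 2.57x.
Set SMC = demand: 24.72 + 2.57x = 171.04 - 4.11x → x* = 21.9042.

x* = 21.90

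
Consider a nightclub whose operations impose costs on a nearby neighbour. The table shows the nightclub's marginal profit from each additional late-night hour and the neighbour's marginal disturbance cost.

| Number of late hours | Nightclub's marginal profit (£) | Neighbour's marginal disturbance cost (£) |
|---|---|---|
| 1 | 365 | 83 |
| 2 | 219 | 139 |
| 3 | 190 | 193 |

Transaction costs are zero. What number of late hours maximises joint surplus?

Bargaining reaches the level where marginal profit last exceeds marginal disturbance cost.
That holds through level 2 (219 ≥ 139) but not at 3 (190 < 193).

2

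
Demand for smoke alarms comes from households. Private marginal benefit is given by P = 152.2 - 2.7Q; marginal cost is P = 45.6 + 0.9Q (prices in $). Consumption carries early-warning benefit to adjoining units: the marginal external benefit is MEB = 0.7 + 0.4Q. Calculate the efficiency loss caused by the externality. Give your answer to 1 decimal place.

DWL = $24.6

Market equilibrium (private): 45.6 + 0.9Q = 152.2 - 2.7Q → Q_m = 29.6111.
Social marginal benefit = demand + MEB = 152.9 - 2.3Q.
Set SMB = MC: 152.9 - 2.3Q = 45.6 + 0.9Q → Q* = 33.5313.
Height of the DWL triangle at Q_m is SMB(Q_m) − MC(Q_m) = MEB(Q_m) = 12.5444.
DWL = ½ × 3.9202 × 12.5444 = 24.5883.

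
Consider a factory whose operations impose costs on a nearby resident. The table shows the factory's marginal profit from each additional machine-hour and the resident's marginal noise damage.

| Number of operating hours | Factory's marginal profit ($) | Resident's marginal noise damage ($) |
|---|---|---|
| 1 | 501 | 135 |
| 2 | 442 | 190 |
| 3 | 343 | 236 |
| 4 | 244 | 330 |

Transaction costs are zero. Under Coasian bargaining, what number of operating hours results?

3

Bargaining reaches the level where marginal profit last exceeds marginal noise damage.
That holds through level 3 (343 ≥ 236) but not at 4 (244 < 330).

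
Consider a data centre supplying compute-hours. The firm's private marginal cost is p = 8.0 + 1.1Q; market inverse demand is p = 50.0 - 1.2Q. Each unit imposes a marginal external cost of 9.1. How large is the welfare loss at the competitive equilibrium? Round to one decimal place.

Market equilibrium (private): 8.0 + 1.1Q = 50.0 - 1.2Q → Q_m = 18.2609.
Social marginal cost = private MC + MEC = 17.1 + 1.1Q.
Set SMC = demand: 17.1 + 1.1Q = 50.0 - 1.2Q → Q* = 14.3043.
Between Q* and Q_m the wedge SMC − demand runs linearly from 0 to MEC(Q_m), so the loss is a triangle.
DWL = ½ × 3.9566 × 9.1000 = 18.0025.

DWL = 18.0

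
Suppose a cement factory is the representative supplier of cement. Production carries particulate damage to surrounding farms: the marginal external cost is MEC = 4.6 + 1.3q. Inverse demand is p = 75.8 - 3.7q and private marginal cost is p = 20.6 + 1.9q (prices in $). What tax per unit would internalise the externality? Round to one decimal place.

tax = $14.1 per unit

Social marginal cost = private MC + MEC = 25.2 + 3.2q.
Set SMC = demand: 25.2 + 3.2q = 75.8 - 3.7q → q* = 7.3333.
The Pigouvian tax equals MEC at q*: 4.6 + 1.3×7.3333 = 14.1333.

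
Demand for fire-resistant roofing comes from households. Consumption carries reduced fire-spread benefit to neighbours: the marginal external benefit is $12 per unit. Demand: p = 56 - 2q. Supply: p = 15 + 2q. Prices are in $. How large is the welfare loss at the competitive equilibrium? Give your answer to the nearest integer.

Market equilibrium (private): 15 + 2q = 56 - 2q → q_m = 10.2500.
Social marginal benefit = demand + MEB = 68 - 2q.
Set SMB = MC: 68 - 2q = 15 + 2q → q* = 13.2500.
Height of the DWL triangle at q_m is SMB(q_m) − MC(q_m) = MEB(q_m) = 12.0000.
DWL = ½ × 3.0000 × 12.0000 = 18.0000.

DWL = $18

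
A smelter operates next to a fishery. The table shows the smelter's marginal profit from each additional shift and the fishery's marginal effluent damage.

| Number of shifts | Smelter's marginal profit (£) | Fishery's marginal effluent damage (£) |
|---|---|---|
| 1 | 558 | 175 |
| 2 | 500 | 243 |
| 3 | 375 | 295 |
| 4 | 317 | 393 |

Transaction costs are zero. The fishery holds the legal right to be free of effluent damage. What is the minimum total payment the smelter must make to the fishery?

Efficient level: marginal profit ≥ marginal effluent damage through level 3, so k* = 3.
With the fishery holding the right, the smelter must at least compensate total damage at k*: 175 + 243 + 295 = 713.

£713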